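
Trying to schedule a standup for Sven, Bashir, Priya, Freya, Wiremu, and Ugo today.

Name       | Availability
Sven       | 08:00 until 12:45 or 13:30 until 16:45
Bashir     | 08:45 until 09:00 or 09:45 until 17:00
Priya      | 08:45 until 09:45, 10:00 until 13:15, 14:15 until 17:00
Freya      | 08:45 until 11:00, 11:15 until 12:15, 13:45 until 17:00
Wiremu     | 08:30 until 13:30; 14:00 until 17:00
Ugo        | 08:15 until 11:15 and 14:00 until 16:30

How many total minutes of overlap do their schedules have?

Sven ∩ Bashir: 08:45-09:00, 09:45-12:45, 13:30-16:45.
Sven ∩ Bashir ∩ Priya: 08:45-09:00, 10:00-12:45, 14:15-16:45.
Sven ∩ Bashir ∩ Priya ∩ Freya: 08:45-09:00, 10:00-11:00, 11:15-12:15, 14:15-16:45.
Sven ∩ Bashir ∩ Priya ∩ Freya ∩ Wiremu: 08:45-09:00, 10:00-11:00, 11:15-12:15, 14:15-16:45.
Sven ∩ Bashir ∩ Priya ∩ Freya ∩ Wiremu ∩ Ugo: 08:45-09:00, 10:00-11:00, 14:15-16:30.
Summing the common windows: 15 + 60 + 135 = 210 minutes.

210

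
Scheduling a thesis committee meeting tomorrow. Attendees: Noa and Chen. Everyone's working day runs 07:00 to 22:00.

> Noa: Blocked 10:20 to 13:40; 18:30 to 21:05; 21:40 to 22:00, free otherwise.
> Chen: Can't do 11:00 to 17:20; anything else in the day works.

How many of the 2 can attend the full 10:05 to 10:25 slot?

1

Noa free: 07:00-10:20, 13:40-18:30, 21:05-21:40 (invert busy blocks within the working day).
Chen free: 07:00-11:00, 17:20-22:00 (invert busy blocks within the working day).
Chen can make the full 10:05-10:25 slot — that's 1.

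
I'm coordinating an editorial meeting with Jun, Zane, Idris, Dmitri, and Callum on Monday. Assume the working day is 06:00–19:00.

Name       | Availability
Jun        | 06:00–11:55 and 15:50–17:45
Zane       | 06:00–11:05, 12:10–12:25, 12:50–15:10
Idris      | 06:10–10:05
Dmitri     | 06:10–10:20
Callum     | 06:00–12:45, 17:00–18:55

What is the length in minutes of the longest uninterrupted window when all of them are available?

235

Jun ∩ Zane: 06:00-11:05.
Jun ∩ Zane ∩ Idris: 06:10-10:05.
Jun ∩ Zane ∩ Idris ∩ Dmitri: 06:10-10:05.
Jun ∩ Zane ∩ Idris ∩ Dmitri ∩ Callum: 06:10-10:05.
The longest is 06:10-10:05 at 235 minutes.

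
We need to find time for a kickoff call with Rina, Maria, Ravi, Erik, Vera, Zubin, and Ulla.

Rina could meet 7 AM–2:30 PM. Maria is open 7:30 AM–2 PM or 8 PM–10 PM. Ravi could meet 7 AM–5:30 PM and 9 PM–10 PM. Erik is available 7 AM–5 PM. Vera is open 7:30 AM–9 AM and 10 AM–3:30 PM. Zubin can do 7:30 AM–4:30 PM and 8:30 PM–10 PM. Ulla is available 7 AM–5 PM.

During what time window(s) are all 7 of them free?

07:30-09:00, 10:00-14:00

Rina ∩ Maria: 07:30-14:00.
Rina ∩ Maria ∩ Ravi: 07:30-14:00.
Rina ∩ Maria ∩ Ravi ∩ Erik: 07:30-14:00.
Rina ∩ Maria ∩ Ravi ∩ Erik ∩ Vera: 07:30-09:00, 10:00-14:00.
Rina ∩ Maria ∩ Ravi ∩ Erik ∩ Vera ∩ Zubin: 07:30-09:00, 10:00-14:00.
Rina ∩ Maria ∩ Ravi ∩ Erik ∩ Vera ∩ Zubin ∩ Ulla: 07:30-09:00, 10:00-14:00.
So the common availability across everyone is 07:30-09:00, 10:00-14:00.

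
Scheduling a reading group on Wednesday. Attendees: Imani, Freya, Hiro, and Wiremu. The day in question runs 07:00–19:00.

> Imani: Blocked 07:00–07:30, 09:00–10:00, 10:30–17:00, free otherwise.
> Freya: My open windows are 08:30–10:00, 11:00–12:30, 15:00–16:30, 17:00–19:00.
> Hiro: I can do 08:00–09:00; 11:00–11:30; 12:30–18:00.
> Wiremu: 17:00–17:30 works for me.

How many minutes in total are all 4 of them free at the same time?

30

Imani free: 07:30-09:00, 10:00-10:30, 17:00-19:00 (invert busy blocks within the working day).
Freya free: 08:30-10:00, 11:00-12:30, 15:00-16:30, 17:00-19:00.
Hiro free: 08:00-09:00, 11:00-11:30, 12:30-18:00.
Wiremu free: 17:00-17:30.
Imani ∩ Freya: 08:30-09:00, 17:00-19:00.
Imani ∩ Freya ∩ Hiro: 08:30-09:00, 17:00-18:00.
Imani ∩ Freya ∩ Hiro ∩ Wiremu: 17:00-17:30.
Those are the intersection windows.
That's a single block of 30 minutes.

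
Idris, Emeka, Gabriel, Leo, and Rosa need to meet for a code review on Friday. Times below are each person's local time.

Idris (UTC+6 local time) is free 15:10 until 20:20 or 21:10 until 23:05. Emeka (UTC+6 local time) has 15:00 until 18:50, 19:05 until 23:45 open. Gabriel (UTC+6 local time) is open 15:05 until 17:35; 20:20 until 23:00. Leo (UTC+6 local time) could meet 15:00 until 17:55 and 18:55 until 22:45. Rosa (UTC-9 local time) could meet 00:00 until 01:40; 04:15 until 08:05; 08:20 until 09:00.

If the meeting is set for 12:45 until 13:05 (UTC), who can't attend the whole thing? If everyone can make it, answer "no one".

Idris in UTC: 09:10-14:20, 15:10-17:05 (subtract 6h to convert from UTC+6).
Emeka in UTC: 09:00-12:50, 13:05-17:45 (subtract 6h to convert from UTC+6).
Gabriel in UTC: 09:05-11:35, 14:20-17:00 (subtract 6h to convert from UTC+6).
Leo in UTC: 09:00-11:55, 12:55-16:45 (subtract 6h to convert from UTC+6).
Rosa in UTC: 09:00-10:40, 13:15-17:05, 17:20-18:00 (add 9h to convert from UTC-9).
Idris: free for 12:45-13:05. Emeka: not fully free for 12:45-13:05. Gabriel: not fully free for 12:45-13:05. Leo: not fully free for 12:45-13:05. Rosa: not fully free for 12:45-13:05.

Emeka, Gabriel, Leo, Rosa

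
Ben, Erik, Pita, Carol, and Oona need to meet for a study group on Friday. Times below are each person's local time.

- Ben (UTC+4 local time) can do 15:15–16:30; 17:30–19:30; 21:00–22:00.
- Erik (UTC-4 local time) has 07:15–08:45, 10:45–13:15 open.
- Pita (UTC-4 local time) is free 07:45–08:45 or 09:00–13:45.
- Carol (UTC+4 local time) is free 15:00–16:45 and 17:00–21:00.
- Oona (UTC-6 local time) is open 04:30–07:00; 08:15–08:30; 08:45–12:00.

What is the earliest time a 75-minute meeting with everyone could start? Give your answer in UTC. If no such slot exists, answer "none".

none

Ben in UTC: 11:15-12:30, 13:30-15:30, 17:00-18:00 (subtract 4h to convert from UTC+4).
Erik in UTC: 11:15-12:45, 14:45-17:15 (add 4h to convert from UTC-4).
Pita in UTC: 11:45-12:45, 13:00-17:45 (add 4h to convert from UTC-4).
Carol in UTC: 11:00-12:45, 13:00-17:00 (subtract 4h to convert from UTC+4).
Oona in UTC: 10:30-13:00, 14:15-14:30, 14:45-18:00 (add 6h to convert from UTC-6).
Ben ∩ Erik: 11:15-12:30, 14:45-15:30, 17:00-17:15.
Ben ∩ Erik ∩ Pita: 11:45-12:30, 14:45-15:30, 17:00-17:15.
Ben ∩ Erik ∩ Pita ∩ Carol: 11:45-12:30, 14:45-15:30.
Ben ∩ Erik ∩ Pita ∩ Carol ∩ Oona: 11:45-12:30, 14:45-15:30.
So the common availability across everyone is 11:45-12:30, 14:45-15:30.
No common window is at least 75 minutes long.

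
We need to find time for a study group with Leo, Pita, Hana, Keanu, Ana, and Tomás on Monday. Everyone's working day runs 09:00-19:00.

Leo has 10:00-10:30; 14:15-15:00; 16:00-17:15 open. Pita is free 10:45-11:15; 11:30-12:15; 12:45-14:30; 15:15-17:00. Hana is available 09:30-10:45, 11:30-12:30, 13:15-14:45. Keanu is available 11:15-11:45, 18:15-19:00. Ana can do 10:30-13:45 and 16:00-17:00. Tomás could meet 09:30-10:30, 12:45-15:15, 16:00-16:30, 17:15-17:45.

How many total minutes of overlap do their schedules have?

Leo ∩ Pita: 14:15-14:30, 16:00-17:00.
Leo ∩ Pita ∩ Hana: 14:15-14:30.
Leo ∩ Pita ∩ Hana ∩ Keanu: ∅.
Leo ∩ Pita ∩ Hana ∩ Keanu ∩ Ana: ∅.
Leo ∩ Pita ∩ Hana ∩ Keanu ∩ Ana ∩ Tomás: ∅.
There is no time when everyone is free.
There is no common window, so the total is 0 minutes.

0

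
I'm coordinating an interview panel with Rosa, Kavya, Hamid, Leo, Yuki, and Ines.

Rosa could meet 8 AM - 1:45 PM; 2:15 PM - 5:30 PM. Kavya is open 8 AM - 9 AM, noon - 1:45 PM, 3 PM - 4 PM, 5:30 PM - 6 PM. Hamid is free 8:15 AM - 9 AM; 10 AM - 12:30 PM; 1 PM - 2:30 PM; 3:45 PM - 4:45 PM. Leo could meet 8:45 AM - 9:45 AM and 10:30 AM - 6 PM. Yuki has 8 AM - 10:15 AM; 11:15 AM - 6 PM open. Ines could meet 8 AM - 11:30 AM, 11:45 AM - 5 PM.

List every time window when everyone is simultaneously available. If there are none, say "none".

08:45-09:00, 12:00-12:30, 13:00-13:45, 15:45-16:00

Rosa ∩ Kavya: 08:00-09:00, 12:00-13:45, 15:00-16:00.
Rosa ∩ Kavya ∩ Hamid: 08:15-09:00, 12:00-12:30, 13:00-13:45, 15:45-16:00.
Rosa ∩ Kavya ∩ Hamid ∩ Leo: 08:45-09:00, 12:00-12:30, 13:00-13:45, 15:45-16:00.
Rosa ∩ Kavya ∩ Hamid ∩ Leo ∩ Yuki: 08:45-09:00, 12:00-12:30, 13:00-13:45, 15:45-16:00.
Rosa ∩ Kavya ∩ Hamid ∩ Leo ∩ Yuki ∩ Ines: 08:45-09:00, 12:00-12:30, 13:00-13:45, 15:45-16:00.
Those are the intersection windows.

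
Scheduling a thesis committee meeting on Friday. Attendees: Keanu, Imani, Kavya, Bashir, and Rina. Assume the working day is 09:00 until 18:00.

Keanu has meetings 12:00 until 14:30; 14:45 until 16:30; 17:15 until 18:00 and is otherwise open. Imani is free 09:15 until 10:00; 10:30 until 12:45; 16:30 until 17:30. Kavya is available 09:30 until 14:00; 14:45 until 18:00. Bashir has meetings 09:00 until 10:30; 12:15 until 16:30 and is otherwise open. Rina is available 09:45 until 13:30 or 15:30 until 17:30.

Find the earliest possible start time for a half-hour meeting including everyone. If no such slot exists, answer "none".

10:30

Keanu free: 09:00-12:00, 14:30-14:45, 16:30-17:15 (invert busy blocks within the working day).
Imani free: 09:15-10:00, 10:30-12:45, 16:30-17:30.
Kavya free: 09:30-14:00, 14:45-18:00.
Bashir free: 10:30-12:15, 16:30-18:00 (invert busy blocks within the working day).
Rina free: 09:45-13:30, 15:30-17:30.
Keanu ∩ Imani: 09:15-10:00, 10:30-12:00, 16:30-17:15.
Keanu ∩ Imani ∩ Kavya: 09:30-10:00, 10:30-12:00, 16:30-17:15.
Keanu ∩ Imani ∩ Kavya ∩ Bashir: 10:30-12:00, 16:30-17:15.
Keanu ∩ Imani ∩ Kavya ∩ Bashir ∩ Rina: 10:30-12:00, 16:30-17:15.
Those are the intersection windows.
The first common window of at least 30 minutes is 10:30-12:00, so the earliest start is 10:30.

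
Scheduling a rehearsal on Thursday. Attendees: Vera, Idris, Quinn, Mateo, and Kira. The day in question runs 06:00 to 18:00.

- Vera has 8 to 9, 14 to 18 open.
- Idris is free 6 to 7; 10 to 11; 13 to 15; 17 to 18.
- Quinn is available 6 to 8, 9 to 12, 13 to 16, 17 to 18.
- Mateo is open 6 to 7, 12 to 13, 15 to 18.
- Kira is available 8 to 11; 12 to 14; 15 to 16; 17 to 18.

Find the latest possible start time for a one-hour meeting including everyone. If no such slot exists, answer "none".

17:00

Vera ∩ Idris: 14:00-15:00, 17:00-18:00.
Vera ∩ Idris ∩ Quinn: 14:00-15:00, 17:00-18:00.
Vera ∩ Idris ∩ Quinn ∩ Mateo: 17:00-18:00.
Vera ∩ Idris ∩ Quinn ∩ Mateo ∩ Kira: 17:00-18:00.
So the common availability across everyone is 17:00-18:00.
The last common window of at least 60 minutes is 17:00-18:00; a 60-minute meeting can start as late as 17:00 and still end by 18:00.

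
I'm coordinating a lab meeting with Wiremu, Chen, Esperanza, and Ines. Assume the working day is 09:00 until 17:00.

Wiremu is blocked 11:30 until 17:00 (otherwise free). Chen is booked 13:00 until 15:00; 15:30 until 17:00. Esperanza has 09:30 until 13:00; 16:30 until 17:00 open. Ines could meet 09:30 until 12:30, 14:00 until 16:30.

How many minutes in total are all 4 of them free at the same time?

120

Wiremu free: 09:00-11:30 (invert busy blocks within the working day).
Chen free: 09:00-13:00, 15:00-15:30 (invert busy blocks within the working day).
Esperanza free: 09:30-13:00, 16:30-17:00.
Ines free: 09:30-12:30, 14:00-16:30.
Wiremu ∩ Chen: 09:00-11:30.
Wiremu ∩ Chen ∩ Esperanza: 09:30-11:30.
Wiremu ∩ Chen ∩ Esperanza ∩ Ines: 09:30-11:30.
That's a single block of 120 minutes.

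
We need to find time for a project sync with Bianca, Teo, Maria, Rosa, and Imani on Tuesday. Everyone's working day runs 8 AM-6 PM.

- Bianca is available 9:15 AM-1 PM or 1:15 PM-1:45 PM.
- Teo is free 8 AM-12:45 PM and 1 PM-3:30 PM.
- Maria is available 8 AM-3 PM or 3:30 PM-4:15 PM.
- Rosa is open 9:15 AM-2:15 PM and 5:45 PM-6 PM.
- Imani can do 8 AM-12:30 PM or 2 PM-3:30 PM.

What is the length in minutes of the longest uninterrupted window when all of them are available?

195

Bianca ∩ Teo: 09:15-12:45, 13:15-13:45.
Bianca ∩ Teo ∩ Maria: 09:15-12:45, 13:15-13:45.
Bianca ∩ Teo ∩ Maria ∩ Rosa: 09:15-12:45, 13:15-13:45.
Bianca ∩ Teo ∩ Maria ∩ Rosa ∩ Imani: 09:15-12:30.
So the common availability across everyone is 09:15-12:30.
The longest is 09:15-12:30 at 195 minutes.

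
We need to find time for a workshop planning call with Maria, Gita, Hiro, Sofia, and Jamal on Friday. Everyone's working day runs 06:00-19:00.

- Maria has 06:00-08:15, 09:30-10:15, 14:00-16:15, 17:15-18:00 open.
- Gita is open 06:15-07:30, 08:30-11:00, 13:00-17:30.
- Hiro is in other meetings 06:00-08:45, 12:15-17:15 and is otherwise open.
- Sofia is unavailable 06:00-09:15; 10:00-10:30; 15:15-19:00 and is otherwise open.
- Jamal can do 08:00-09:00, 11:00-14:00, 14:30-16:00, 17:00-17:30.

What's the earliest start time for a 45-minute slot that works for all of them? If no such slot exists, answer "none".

none

Maria free: 06:00-08:15, 09:30-10:15, 14:00-16:15, 17:15-18:00.
Gita free: 06:15-07:30, 08:30-11:00, 13:00-17:30.
Hiro free: 08:45-12:15, 17:15-19:00 (invert busy blocks within the working day).
Sofia free: 09:15-10:00, 10:30-15:15 (invert busy blocks within the working day).
Jamal free: 08:00-09:00, 11:00-14:00, 14:30-16:00, 17:00-17:30.
Maria ∩ Gita: 06:15-07:30, 09:30-10:15, 14:00-16:15, 17:15-17:30.
Maria ∩ Gita ∩ Hiro: 09:30-10:15, 17:15-17:30.
Maria ∩ Gita ∩ Hiro ∩ Sofia: 09:30-10:00.
Maria ∩ Gita ∩ Hiro ∩ Sofia ∩ Jamal: ∅.
There is no time when everyone is free.
No common window is at least 45 minutes long.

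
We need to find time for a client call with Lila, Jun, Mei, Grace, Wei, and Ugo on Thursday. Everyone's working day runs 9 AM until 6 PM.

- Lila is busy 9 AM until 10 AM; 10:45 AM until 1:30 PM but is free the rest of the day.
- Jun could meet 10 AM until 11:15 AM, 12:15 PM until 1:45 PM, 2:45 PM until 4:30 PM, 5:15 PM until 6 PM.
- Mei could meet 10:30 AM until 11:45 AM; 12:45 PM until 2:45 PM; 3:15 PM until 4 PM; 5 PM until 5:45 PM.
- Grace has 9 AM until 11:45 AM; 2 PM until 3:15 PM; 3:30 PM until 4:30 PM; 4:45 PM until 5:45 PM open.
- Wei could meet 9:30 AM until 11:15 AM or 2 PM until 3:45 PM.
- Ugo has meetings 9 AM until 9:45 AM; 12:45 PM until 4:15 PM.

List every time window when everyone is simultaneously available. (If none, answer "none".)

Lila free: 10:00-10:45, 13:30-18:00 (invert busy blocks within the working day).
Jun free: 10:00-11:15, 12:15-13:45, 14:45-16:30, 17:15-18:00.
Mei free: 10:30-11:45, 12:45-14:45, 15:15-16:00, 17:00-17:45.
Grace free: 09:00-11:45, 14:00-15:15, 15:30-16:30, 16:45-17:45.
Wei free: 09:30-11:15, 14:00-15:45.
Ugo free: 09:45-12:45, 16:15-18:00 (invert busy blocks within the working day).
Lila ∩ Jun: 10:00-10:45, 13:30-13:45, 14:45-16:30, 17:15-18:00.
Lila ∩ Jun ∩ Mei: 10:30-10:45, 13:30-13:45, 15:15-16:00, 17:15-17:45.
Lila ∩ Jun ∩ Mei ∩ Grace: 10:30-10:45, 15:30-16:00, 17:15-17:45.
Lila ∩ Jun ∩ Mei ∩ Grace ∩ Wei: 10:30-10:45, 15:30-15:45.
Lila ∩ Jun ∩ Mei ∩ Grace ∩ Wei ∩ Ugo: 10:30-10:45.

10:30-10:45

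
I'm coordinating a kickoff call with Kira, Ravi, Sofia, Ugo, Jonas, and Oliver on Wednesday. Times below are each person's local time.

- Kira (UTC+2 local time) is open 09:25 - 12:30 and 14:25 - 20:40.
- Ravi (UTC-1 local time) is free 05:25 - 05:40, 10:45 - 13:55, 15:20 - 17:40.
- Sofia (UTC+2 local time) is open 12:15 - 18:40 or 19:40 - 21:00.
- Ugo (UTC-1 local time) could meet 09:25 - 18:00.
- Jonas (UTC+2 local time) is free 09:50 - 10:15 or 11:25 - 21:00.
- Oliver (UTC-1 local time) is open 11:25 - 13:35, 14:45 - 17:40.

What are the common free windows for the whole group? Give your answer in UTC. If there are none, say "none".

Kira in UTC: 07:25-10:30, 12:25-18:40 (subtract 2h to convert from UTC+2).
Ravi in UTC: 06:25-06:40, 11:45-14:55, 16:20-18:40 (add 1h to convert from UTC-1).
Sofia in UTC: 10:15-16:40, 17:40-19:00 (subtract 2h to convert from UTC+2).
Ugo in UTC: 10:25-19:00 (add 1h to convert from UTC-1).
Jonas in UTC: 07:50-08:15, 09:25-19:00 (subtract 2h to convert from UTC+2).
Oliver in UTC: 12:25-14:35, 15:45-18:40 (add 1h to convert from UTC-1).
Kira ∩ Ravi: 12:25-14:55, 16:20-18:40.
Kira ∩ Ravi ∩ Sofia: 12:25-14:55, 16:20-16:40, 17:40-18:40.
Kira ∩ Ravi ∩ Sofia ∩ Ugo: 12:25-14:55, 16:20-16:40, 17:40-18:40.
Kira ∩ Ravi ∩ Sofia ∩ Ugo ∩ Jonas: 12:25-14:55, 16:20-16:40, 17:40-18:40.
Kira ∩ Ravi ∩ Sofia ∩ Ugo ∩ Jonas ∩ Oliver: 12:25-14:35, 16:20-16:40, 17:40-18:40.

12:25-14:35, 16:20-16:40, 17:40-18:40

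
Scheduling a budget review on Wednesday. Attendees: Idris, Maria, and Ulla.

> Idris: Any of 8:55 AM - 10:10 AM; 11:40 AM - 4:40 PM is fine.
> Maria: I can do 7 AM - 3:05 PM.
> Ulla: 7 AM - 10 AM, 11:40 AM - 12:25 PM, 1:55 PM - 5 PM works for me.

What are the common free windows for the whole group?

Idris ∩ Maria: 08:55-10:10, 11:40-15:05.
Idris ∩ Maria ∩ Ulla: 08:55-10:00, 11:40-12:25, 13:55-15:05.
So the common availability across everyone is 08:55-10:00, 11:40-12:25, 13:55-15:05.

08:55-10:00, 11:40-12:25, 13:55-15:05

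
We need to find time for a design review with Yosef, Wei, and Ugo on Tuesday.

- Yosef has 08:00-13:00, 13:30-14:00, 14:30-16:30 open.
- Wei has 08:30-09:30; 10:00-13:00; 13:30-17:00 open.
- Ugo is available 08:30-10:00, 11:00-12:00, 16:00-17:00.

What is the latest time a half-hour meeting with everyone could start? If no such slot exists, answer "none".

16:00

Yosef ∩ Wei: 08:30-09:30, 10:00-13:00, 13:30-14:00, 14:30-16:30.
Yosef ∩ Wei ∩ Ugo: 08:30-09:30, 11:00-12:00, 16:00-16:30.
The last common window of at least 30 minutes is 16:00-16:30; a 30-minute meeting can start as late as 16:00 and still end by 16:30.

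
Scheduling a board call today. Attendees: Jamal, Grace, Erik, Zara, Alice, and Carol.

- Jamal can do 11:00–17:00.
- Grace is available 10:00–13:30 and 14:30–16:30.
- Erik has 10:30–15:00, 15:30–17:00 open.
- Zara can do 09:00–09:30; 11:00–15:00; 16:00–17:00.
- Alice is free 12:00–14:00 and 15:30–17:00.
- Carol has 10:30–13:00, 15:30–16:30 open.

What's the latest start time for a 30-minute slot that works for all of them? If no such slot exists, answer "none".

16:00

Jamal ∩ Grace: 11:00-13:30, 14:30-16:30.
Jamal ∩ Grace ∩ Erik: 11:00-13:30, 14:30-15:00, 15:30-16:30.
Jamal ∩ Grace ∩ Erik ∩ Zara: 11:00-13:30, 14:30-15:00, 16:00-16:30.
Jamal ∩ Grace ∩ Erik ∩ Zara ∩ Alice: 12:00-13:30, 16:00-16:30.
Jamal ∩ Grace ∩ Erik ∩ Zara ∩ Alice ∩ Carol: 12:00-13:00, 16:00-16:30.
The last common window of at least 30 minutes is 16:00-16:30; a 30-minute meeting can start as late as 16:00 and still end by 16:30.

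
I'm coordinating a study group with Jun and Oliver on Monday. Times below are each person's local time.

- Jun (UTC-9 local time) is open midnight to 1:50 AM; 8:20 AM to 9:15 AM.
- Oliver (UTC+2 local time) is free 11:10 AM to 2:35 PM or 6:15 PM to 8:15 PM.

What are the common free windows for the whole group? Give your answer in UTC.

Jun in UTC: 09:00-10:50, 17:20-18:15 (add 9h to convert from UTC-9).
Oliver in UTC: 09:10-12:35, 16:15-18:15 (subtract 2h to convert from UTC+2).
Jun ∩ Oliver: 09:10-10:50, 17:20-18:15.

09:10-10:50, 17:20-18:15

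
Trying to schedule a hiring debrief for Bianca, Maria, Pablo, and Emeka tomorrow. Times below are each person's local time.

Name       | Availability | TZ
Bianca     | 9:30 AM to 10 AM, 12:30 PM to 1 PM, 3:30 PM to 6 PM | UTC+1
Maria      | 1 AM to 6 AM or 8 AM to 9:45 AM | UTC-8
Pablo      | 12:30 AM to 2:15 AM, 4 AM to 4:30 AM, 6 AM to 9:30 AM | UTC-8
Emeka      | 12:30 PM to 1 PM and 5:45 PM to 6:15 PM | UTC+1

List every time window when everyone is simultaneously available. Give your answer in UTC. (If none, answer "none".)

Bianca in UTC: 08:30-09:00, 11:30-12:00, 14:30-17:00 (subtract 1h to convert from UTC+1).
Maria in UTC: 09:00-14:00, 16:00-17:45 (add 8h to convert from UTC-8).
Pablo in UTC: 08:30-10:15, 12:00-12:30, 14:00-17:30 (add 8h to convert from UTC-8).
Emeka in UTC: 11:30-12:00, 16:45-17:15 (subtract 1h to convert from UTC+1).
Bianca ∩ Maria: 11:30-12:00, 16:00-17:00.
Bianca ∩ Maria ∩ Pablo: 16:00-17:00.
Bianca ∩ Maria ∩ Pablo ∩ Emeka: 16:45-17:00.
Those are the intersection windows.

16:45-17:00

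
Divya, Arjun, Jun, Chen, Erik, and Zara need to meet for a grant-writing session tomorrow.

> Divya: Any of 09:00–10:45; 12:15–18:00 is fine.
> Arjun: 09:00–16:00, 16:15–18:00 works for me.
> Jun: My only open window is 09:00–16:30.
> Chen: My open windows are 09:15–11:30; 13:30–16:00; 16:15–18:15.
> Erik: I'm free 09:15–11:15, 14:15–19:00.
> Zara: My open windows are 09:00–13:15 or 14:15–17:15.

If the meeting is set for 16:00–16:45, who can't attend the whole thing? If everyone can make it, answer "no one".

Arjun, Chen, Jun

Divya: free for 16:00-16:45. Arjun: not fully free for 16:00-16:45. Jun: not fully free for 16:00-16:45. Chen: not fully free for 16:00-16:45. Erik: free for 16:00-16:45. Zara: free for 16:00-16:45.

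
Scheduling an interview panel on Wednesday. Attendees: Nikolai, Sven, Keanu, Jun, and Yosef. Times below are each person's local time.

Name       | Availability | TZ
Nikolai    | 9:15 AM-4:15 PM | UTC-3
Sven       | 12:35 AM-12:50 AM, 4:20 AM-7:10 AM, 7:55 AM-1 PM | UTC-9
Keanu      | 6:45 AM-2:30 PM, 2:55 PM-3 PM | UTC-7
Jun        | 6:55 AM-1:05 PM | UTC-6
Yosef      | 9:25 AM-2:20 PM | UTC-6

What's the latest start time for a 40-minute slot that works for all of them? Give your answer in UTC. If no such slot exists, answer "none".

Nikolai in UTC: 12:15-19:15 (add 3h to convert from UTC-3).
Sven in UTC: 09:35-09:50, 13:20-16:10, 16:55-22:00 (add 9h to convert from UTC-9).
Keanu in UTC: 13:45-21:30, 21:55-22:00 (add 7h to convert from UTC-7).
Jun in UTC: 12:55-19:05 (add 6h to convert from UTC-6).
Yosef in UTC: 15:25-20:20 (add 6h to convert from UTC-6).
Nikolai ∩ Sven: 13:20-16:10, 16:55-19:15.
Nikolai ∩ Sven ∩ Keanu: 13:45-16:10, 16:55-19:15.
Nikolai ∩ Sven ∩ Keanu ∩ Jun: 13:45-16:10, 16:55-19:05.
Nikolai ∩ Sven ∩ Keanu ∩ Jun ∩ Yosef: 15:25-16:10, 16:55-19:05.
The last common window of at least 40 minutes is 16:55-19:05; a 40-minute meeting can start as late as 18:25 and still end by 19:05.

18:25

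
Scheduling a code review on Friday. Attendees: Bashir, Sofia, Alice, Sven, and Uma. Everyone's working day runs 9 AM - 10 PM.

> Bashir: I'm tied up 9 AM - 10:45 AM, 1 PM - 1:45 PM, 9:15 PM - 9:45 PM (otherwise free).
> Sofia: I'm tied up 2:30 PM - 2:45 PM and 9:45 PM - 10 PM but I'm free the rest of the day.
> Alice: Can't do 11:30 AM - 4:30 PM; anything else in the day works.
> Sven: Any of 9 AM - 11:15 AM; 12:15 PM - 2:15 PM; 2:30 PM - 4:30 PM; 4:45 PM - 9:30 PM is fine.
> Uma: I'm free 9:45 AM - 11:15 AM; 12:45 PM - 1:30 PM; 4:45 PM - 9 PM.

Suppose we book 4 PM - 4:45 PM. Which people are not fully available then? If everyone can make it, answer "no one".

Bashir free: 10:45-13:00, 13:45-21:15, 21:45-22:00 (invert busy blocks within the working day).
Sofia free: 09:00-14:30, 14:45-21:45 (invert busy blocks within the working day).
Alice free: 09:00-11:30, 16:30-22:00 (invert busy blocks within the working day).
Sven free: 09:00-11:15, 12:15-14:15, 14:30-16:30, 16:45-21:30.
Uma free: 09:45-11:15, 12:45-13:30, 16:45-21:00.
Bashir: free for 16:00-16:45. Sofia: free for 16:00-16:45. Alice: not fully free for 16:00-16:45. Sven: not fully free for 16:00-16:45. Uma: not fully free for 16:00-16:45.

Alice, Sven, Uma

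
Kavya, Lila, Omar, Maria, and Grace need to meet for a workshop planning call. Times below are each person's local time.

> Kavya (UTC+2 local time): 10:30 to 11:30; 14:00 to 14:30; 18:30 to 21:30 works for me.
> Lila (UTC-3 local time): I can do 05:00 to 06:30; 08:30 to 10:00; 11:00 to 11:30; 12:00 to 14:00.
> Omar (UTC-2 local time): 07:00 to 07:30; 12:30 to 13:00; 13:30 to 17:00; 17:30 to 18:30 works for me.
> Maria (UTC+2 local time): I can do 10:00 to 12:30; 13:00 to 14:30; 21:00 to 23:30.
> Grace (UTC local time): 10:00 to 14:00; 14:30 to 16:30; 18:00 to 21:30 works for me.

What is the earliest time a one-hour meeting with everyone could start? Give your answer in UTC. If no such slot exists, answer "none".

none

Kavya in UTC: 08:30-09:30, 12:00-12:30, 16:30-19:30 (subtract 2h to convert from UTC+2).
Lila in UTC: 08:00-09:30, 11:30-13:00, 14:00-14:30, 15:00-17:00 (add 3h to convert from UTC-3).
Omar in UTC: 09:00-09:30, 14:30-15:00, 15:30-19:00, 19:30-20:30 (add 2h to convert from UTC-2).
Maria in UTC: 08:00-10:30, 11:00-12:30, 19:00-21:30 (subtract 2h to convert from UTC+2).
Grace in UTC: 10:00-14:00, 14:30-16:30, 18:00-21:30.
Kavya ∩ Lila: 08:30-09:30, 12:00-12:30, 16:30-17:00.
Kavya ∩ Lila ∩ Omar: 09:00-09:30, 16:30-17:00.
Kavya ∩ Lila ∩ Omar ∩ Maria: 09:00-09:30.
Kavya ∩ Lila ∩ Omar ∩ Maria ∩ Grace: ∅.
There is no time when everyone is free.
No common window is at least 60 minutes long.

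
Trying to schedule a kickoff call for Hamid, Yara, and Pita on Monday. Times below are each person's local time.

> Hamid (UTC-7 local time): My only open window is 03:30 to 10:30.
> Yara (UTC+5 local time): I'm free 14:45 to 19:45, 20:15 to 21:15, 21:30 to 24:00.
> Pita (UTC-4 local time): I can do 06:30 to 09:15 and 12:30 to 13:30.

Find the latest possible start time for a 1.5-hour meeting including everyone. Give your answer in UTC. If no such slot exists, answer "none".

Hamid in UTC: 10:30-17:30 (add 7h to convert from UTC-7).
Yara in UTC: 09:45-14:45, 15:15-16:15, 16:30-19:00 (subtract 5h to convert from UTC+5).
Pita in UTC: 10:30-13:15, 16:30-17:30 (add 4h to convert from UTC-4).
Hamid ∩ Yara: 10:30-14:45, 15:15-16:15, 16:30-17:30.
Hamid ∩ Yara ∩ Pita: 10:30-13:15, 16:30-17:30.
The last common window of at least 90 minutes is 10:30-13:15; a 90-minute meeting can start as late as 11:45 and still end by 13:15.

11:45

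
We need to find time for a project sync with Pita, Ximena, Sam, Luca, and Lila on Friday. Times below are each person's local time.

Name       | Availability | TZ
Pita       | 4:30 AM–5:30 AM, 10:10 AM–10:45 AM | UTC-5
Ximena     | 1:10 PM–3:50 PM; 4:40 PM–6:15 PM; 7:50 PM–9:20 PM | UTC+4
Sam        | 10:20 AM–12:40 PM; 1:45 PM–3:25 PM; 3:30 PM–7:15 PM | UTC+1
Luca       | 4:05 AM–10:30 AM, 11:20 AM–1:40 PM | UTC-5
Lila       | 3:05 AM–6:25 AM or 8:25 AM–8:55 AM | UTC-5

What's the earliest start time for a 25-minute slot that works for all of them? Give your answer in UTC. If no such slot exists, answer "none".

Pita in UTC: 09:30-10:30, 15:10-15:45 (add 5h to convert from UTC-5).
Ximena in UTC: 09:10-11:50, 12:40-14:15, 15:50-17:20 (subtract 4h to convert from UTC+4).
Sam in UTC: 09:20-11:40, 12:45-14:25, 14:30-18:15 (subtract 1h to convert from UTC+1).
Luca in UTC: 09:05-15:30, 16:20-18:40 (add 5h to convert from UTC-5).
Lila in UTC: 08:05-11:25, 13:25-13:55 (add 5h to convert from UTC-5).
Pita ∩ Ximena: 09:30-10:30.
Pita ∩ Ximena ∩ Sam: 09:30-10:30.
Pita ∩ Ximena ∩ Sam ∩ Luca: 09:30-10:30.
Pita ∩ Ximena ∩ Sam ∩ Luca ∩ Lila: 09:30-10:30.
So the common availability across everyone is 09:30-10:30.
The first common window of at least 25 minutes is 09:30-10:30, so the earliest start is 09:30.

09:30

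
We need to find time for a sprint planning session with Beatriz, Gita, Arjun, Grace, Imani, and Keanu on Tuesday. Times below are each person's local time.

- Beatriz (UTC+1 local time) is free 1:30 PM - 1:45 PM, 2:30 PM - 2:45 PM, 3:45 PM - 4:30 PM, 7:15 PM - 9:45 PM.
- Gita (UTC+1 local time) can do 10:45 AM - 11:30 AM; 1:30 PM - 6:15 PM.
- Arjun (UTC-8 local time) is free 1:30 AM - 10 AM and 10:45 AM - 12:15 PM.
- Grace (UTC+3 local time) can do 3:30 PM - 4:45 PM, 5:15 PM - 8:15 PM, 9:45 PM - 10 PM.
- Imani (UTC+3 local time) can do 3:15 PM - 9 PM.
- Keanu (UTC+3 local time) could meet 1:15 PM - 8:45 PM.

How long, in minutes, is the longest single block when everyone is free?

45

Beatriz in UTC: 12:30-12:45, 13:30-13:45, 14:45-15:30, 18:15-20:45 (subtract 1h to convert from UTC+1).
Gita in UTC: 09:45-10:30, 12:30-17:15 (subtract 1h to convert from UTC+1).
Arjun in UTC: 09:30-18:00, 18:45-20:15 (add 8h to convert from UTC-8).
Grace in UTC: 12:30-13:45, 14:15-17:15, 18:45-19:00 (subtract 3h to convert from UTC+3).
Imani in UTC: 12:15-18:00 (subtract 3h to convert from UTC+3).
Keanu in UTC: 10:15-17:45 (subtract 3h to convert from UTC+3).
Beatriz ∩ Gita: 12:30-12:45, 13:30-13:45, 14:45-15:30.
Beatriz ∩ Gita ∩ Arjun: 12:30-12:45, 13:30-13:45, 14:45-15:30.
Beatriz ∩ Gita ∩ Arjun ∩ Grace: 12:30-12:45, 13:30-13:45, 14:45-15:30.
Beatriz ∩ Gita ∩ Arjun ∩ Grace ∩ Imani: 12:30-12:45, 13:30-13:45, 14:45-15:30.
Beatriz ∩ Gita ∩ Arjun ∩ Grace ∩ Imani ∩ Keanu: 12:30-12:45, 13:30-13:45, 14:45-15:30.
Those are the intersection windows.
The longest is 14:45-15:30 at 45 minutes.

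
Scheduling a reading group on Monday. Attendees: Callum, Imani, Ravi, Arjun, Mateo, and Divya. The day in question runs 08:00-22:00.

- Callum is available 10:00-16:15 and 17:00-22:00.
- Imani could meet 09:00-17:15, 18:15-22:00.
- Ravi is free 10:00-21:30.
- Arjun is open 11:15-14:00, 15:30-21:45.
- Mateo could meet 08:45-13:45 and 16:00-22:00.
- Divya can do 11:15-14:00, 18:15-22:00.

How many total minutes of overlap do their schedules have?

Callum ∩ Imani: 10:00-16:15, 17:00-17:15, 18:15-22:00.
Callum ∩ Imani ∩ Ravi: 10:00-16:15, 17:00-17:15, 18:15-21:30.
Callum ∩ Imani ∩ Ravi ∩ Arjun: 11:15-14:00, 15:30-16:15, 17:00-17:15, 18:15-21:30.
Callum ∩ Imani ∩ Ravi ∩ Arjun ∩ Mateo: 11:15-13:45, 16:00-16:15, 17:00-17:15, 18:15-21:30.
Callum ∩ Imani ∩ Ravi ∩ Arjun ∩ Mateo ∩ Divya: 11:15-13:45, 18:15-21:30.
Summing the common windows: 150 + 195 = 345 minutes.

345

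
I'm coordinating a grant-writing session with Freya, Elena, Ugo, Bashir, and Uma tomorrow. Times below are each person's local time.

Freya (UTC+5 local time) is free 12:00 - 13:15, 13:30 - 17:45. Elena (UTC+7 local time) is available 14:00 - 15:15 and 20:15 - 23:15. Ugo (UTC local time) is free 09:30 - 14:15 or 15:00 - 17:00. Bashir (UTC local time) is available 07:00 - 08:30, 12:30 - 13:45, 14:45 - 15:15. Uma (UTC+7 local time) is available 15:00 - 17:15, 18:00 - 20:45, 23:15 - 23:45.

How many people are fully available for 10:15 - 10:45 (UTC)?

2

Freya in UTC: 07:00-08:15, 08:30-12:45 (subtract 5h to convert from UTC+5).
Elena in UTC: 07:00-08:15, 13:15-16:15 (subtract 7h to convert from UTC+7).
Ugo in UTC: 09:30-14:15, 15:00-17:00.
Bashir in UTC: 07:00-08:30, 12:30-13:45, 14:45-15:15.
Uma in UTC: 08:00-10:15, 11:00-13:45, 16:15-16:45 (subtract 7h to convert from UTC+7).
Freya and Ugo can make the full 10:15-10:45 slot — that's 2.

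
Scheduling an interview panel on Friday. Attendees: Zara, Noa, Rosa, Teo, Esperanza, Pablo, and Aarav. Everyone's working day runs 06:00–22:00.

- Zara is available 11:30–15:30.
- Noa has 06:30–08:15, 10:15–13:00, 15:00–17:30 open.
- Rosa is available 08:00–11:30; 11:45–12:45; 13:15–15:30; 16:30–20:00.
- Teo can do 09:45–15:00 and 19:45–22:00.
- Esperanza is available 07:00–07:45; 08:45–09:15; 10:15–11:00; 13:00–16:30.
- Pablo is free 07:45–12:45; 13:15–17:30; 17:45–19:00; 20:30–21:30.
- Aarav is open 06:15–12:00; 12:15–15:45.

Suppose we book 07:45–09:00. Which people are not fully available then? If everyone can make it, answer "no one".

Zara: not fully free for 07:45-09:00. Noa: not fully free for 07:45-09:00. Rosa: not fully free for 07:45-09:00. Teo: not fully free for 07:45-09:00. Esperanza: not fully free for 07:45-09:00. Pablo: free for 07:45-09:00. Aarav: free for 07:45-09:00.

Esperanza, Noa, Rosa, Teo, Zara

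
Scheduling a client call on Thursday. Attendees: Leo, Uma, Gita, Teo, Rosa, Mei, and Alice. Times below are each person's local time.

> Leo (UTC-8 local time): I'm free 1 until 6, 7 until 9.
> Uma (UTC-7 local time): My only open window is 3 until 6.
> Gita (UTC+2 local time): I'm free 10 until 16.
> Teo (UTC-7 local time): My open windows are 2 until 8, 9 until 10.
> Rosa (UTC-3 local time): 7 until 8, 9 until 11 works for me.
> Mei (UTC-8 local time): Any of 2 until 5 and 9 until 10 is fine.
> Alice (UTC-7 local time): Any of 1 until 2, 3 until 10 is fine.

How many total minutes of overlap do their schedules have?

Leo in UTC: 09:00-14:00, 15:00-17:00 (add 8h to convert from UTC-8).
Uma in UTC: 10:00-13:00 (add 7h to convert from UTC-7).
Gita in UTC: 08:00-14:00 (subtract 2h to convert from UTC+2).
Teo in UTC: 09:00-15:00, 16:00-17:00 (add 7h to convert from UTC-7).
Rosa in UTC: 10:00-11:00, 12:00-14:00 (add 3h to convert from UTC-3).
Mei in UTC: 10:00-13:00, 17:00-18:00 (add 8h to convert from UTC-8).
Alice in UTC: 08:00-09:00, 10:00-17:00 (add 7h to convert from UTC-7).
Leo ∩ Uma: 10:00-13:00.
Leo ∩ Uma ∩ Gita: 10:00-13:00.
Leo ∩ Uma ∩ Gita ∩ Teo: 10:00-13:00.
Leo ∩ Uma ∩ Gita ∩ Teo ∩ Rosa: 10:00-11:00, 12:00-13:00.
Leo ∩ Uma ∩ Gita ∩ Teo ∩ Rosa ∩ Mei: 10:00-11:00, 12:00-13:00.
Leo ∩ Uma ∩ Gita ∩ Teo ∩ Rosa ∩ Mei ∩ Alice: 10:00-11:00, 12:00-13:00.
So the common availability across everyone is 10:00-11:00, 12:00-13:00.
Summing the common windows: 60 + 60 = 120 minutes.

120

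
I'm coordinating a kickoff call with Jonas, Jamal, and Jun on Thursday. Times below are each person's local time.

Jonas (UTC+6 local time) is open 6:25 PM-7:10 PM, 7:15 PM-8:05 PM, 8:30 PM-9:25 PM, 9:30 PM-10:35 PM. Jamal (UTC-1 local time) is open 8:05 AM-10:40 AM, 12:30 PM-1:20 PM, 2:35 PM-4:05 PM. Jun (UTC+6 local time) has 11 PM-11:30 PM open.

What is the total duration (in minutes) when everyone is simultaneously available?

Jonas in UTC: 12:25-13:10, 13:15-14:05, 14:30-15:25, 15:30-16:35 (subtract 6h to convert from UTC+6).
Jamal in UTC: 09:05-11:40, 13:30-14:20, 15:35-17:05 (add 1h to convert from UTC-1).
Jun in UTC: 17:00-17:30 (subtract 6h to convert from UTC+6).
Jonas ∩ Jamal: 13:30-14:05, 15:35-16:35.
Jonas ∩ Jamal ∩ Jun: ∅.
There is no time when everyone is free.
There is no common window, so the total is 0 minutes.

0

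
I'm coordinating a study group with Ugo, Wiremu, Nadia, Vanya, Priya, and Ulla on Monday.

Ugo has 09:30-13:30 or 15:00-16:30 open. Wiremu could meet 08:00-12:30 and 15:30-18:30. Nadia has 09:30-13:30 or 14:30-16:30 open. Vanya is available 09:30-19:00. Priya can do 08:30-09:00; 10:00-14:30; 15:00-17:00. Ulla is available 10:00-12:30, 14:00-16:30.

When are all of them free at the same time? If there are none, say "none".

Ugo ∩ Wiremu: 09:30-12:30, 15:30-16:30.
Ugo ∩ Wiremu ∩ Nadia: 09:30-12:30, 15:30-16:30.
Ugo ∩ Wiremu ∩ Nadia ∩ Vanya: 09:30-12:30, 15:30-16:30.
Ugo ∩ Wiremu ∩ Nadia ∩ Vanya ∩ Priya: 10:00-12:30, 15:30-16:30.
Ugo ∩ Wiremu ∩ Nadia ∩ Vanya ∩ Priya ∩ Ulla: 10:00-12:30, 15:30-16:30.

10:00-12:30, 15:30-16:30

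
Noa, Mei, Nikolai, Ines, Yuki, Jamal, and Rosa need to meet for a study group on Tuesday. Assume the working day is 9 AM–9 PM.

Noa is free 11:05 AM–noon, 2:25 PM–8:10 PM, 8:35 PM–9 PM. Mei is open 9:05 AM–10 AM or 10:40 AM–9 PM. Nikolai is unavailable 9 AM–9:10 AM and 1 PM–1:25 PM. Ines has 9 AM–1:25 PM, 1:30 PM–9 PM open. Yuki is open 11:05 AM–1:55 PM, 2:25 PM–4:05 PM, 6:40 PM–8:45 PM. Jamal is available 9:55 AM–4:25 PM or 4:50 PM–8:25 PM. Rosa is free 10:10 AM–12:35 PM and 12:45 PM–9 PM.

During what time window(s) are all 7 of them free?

Noa free: 11:05-12:00, 14:25-20:10, 20:35-21:00.
Mei free: 09:05-10:00, 10:40-21:00.
Nikolai free: 09:10-13:00, 13:25-21:00 (invert busy blocks within the working day).
Ines free: 09:00-13:25, 13:30-21:00.
Yuki free: 11:05-13:55, 14:25-16:05, 18:40-20:45.
Jamal free: 09:55-16:25, 16:50-20:25.
Rosa free: 10:10-12:35, 12:45-21:00.
Noa ∩ Mei: 11:05-12:00, 14:25-20:10, 20:35-21:00.
Noa ∩ Mei ∩ Nikolai: 11:05-12:00, 14:25-20:10, 20:35-21:00.
Noa ∩ Mei ∩ Nikolai ∩ Ines: 11:05-12:00, 14:25-20:10, 20:35-21:00.
Noa ∩ Mei ∩ Nikolai ∩ Ines ∩ Yuki: 11:05-12:00, 14:25-16:05, 18:40-20:10, 20:35-20:45.
Noa ∩ Mei ∩ Nikolai ∩ Ines ∩ Yuki ∩ Jamal: 11:05-12:00, 14:25-16:05, 18:40-20:10.
Noa ∩ Mei ∩ Nikolai ∩ Ines ∩ Yuki ∩ Jamal ∩ Rosa: 11:05-12:00, 14:25-16:05, 18:40-20:10.

11:05-12:00, 14:25-16:05, 18:40-20:10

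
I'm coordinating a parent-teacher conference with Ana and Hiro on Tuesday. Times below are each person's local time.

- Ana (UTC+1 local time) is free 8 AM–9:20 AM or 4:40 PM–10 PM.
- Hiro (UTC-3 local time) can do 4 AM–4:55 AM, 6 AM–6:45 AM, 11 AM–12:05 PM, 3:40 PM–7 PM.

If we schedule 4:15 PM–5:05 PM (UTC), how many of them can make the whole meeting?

Ana in UTC: 07:00-08:20, 15:40-21:00 (subtract 1h to convert from UTC+1).
Hiro in UTC: 07:00-07:55, 09:00-09:45, 14:00-15:05, 18:40-22:00 (add 3h to convert from UTC-3).
Ana can make the full 16:15-17:05 slot — that's 1.

1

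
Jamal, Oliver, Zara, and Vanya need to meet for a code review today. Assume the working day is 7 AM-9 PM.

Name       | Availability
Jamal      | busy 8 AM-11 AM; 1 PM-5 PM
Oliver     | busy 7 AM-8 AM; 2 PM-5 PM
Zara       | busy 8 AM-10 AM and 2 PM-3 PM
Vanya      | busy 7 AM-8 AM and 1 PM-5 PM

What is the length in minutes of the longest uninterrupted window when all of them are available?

240

Jamal free: 07:00-08:00, 11:00-13:00, 17:00-21:00 (invert busy blocks within the working day).
Oliver free: 08:00-14:00, 17:00-21:00 (invert busy blocks within the working day).
Zara free: 07:00-08:00, 10:00-14:00, 15:00-21:00 (invert busy blocks within the working day).
Vanya free: 08:00-13:00, 17:00-21:00 (invert busy blocks within the working day).
Jamal ∩ Oliver: 11:00-13:00, 17:00-21:00.
Jamal ∩ Oliver ∩ Zara: 11:00-13:00, 17:00-21:00.
Jamal ∩ Oliver ∩ Zara ∩ Vanya: 11:00-13:00, 17:00-21:00.
The longest is 17:00-21:00 at 240 minutes.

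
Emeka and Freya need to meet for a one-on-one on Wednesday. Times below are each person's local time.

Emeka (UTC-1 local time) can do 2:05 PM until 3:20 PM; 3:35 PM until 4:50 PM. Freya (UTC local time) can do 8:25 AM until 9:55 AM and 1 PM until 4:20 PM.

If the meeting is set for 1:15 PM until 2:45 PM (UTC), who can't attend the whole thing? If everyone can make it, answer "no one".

Emeka in UTC: 15:05-16:20, 16:35-17:50 (add 1h to convert from UTC-1).
Freya in UTC: 08:25-09:55, 13:00-16:20.
Emeka: not fully free for 13:15-14:45. Freya: free for 13:15-14:45.

Emeka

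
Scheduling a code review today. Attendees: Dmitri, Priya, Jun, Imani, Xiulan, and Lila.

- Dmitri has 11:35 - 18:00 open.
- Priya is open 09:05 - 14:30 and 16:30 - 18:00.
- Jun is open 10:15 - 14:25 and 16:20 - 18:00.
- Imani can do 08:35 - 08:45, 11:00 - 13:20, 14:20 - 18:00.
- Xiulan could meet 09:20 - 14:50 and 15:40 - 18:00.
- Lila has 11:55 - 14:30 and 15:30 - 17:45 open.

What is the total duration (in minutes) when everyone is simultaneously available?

165

Dmitri ∩ Priya: 11:35-14:30, 16:30-18:00.
Dmitri ∩ Priya ∩ Jun: 11:35-14:25, 16:30-18:00.
Dmitri ∩ Priya ∩ Jun ∩ Imani: 11:35-13:20, 14:20-14:25, 16:30-18:00.
Dmitri ∩ Priya ∩ Jun ∩ Imani ∩ Xiulan: 11:35-13:20, 14:20-14:25, 16:30-18:00.
Dmitri ∩ Priya ∩ Jun ∩ Imani ∩ Xiulan ∩ Lila: 11:55-13:20, 14:20-14:25, 16:30-17:45.
Summing the common windows: 85 + 5 + 75 = 165 minutes.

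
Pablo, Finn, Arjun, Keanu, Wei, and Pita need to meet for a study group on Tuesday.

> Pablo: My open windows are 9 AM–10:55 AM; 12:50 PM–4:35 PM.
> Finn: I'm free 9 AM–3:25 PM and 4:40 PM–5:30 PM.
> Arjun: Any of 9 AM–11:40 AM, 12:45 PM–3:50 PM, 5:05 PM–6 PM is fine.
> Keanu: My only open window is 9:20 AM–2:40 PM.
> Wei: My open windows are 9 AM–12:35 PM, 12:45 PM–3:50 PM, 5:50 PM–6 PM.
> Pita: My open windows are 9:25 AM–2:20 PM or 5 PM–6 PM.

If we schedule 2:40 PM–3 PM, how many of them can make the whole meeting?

4

Pablo, Finn, Arjun, and Wei can make the full 14:40-15:00 slot — that's 4.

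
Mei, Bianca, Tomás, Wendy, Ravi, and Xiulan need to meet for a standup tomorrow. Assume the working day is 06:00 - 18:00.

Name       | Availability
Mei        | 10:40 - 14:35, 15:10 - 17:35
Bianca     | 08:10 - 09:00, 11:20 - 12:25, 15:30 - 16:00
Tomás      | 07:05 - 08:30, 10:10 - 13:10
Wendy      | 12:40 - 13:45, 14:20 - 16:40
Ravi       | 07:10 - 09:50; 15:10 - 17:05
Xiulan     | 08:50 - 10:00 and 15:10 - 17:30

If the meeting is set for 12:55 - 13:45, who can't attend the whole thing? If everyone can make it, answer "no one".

Bianca, Ravi, Tomás, Xiulan

Mei: free for 12:55-13:45. Bianca: not fully free for 12:55-13:45. Tomás: not fully free for 12:55-13:45. Wendy: free for 12:55-13:45. Ravi: not fully free for 12:55-13:45. Xiulan: not fully free for 12:55-13:45.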